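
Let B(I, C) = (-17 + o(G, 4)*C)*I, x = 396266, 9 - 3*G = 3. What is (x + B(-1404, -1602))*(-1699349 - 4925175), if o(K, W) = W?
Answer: -62382917274184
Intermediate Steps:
G = 2 (G = 3 - ⅓*3 = 3 - 1 = 2)
B(I, C) = I*(-17 + 4*C) (B(I, C) = (-17 + 4*C)*I = I*(-17 + 4*C))
(x + B(-1404, -1602))*(-1699349 - 4925175) = (396266 - 1404*(-17 + 4*(-1602)))*(-1699349 - 4925175) = (396266 - 1404*(-17 - 6408))*(-6624524) = (396266 - 1404*(-6425))*(-6624524) = (396266 + 9020700)*(-6624524) = 9416966*(-6624524) = -62382917274184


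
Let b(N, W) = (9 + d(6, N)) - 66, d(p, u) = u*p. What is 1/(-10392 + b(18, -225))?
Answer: -1/10341 ≈ -9.6702e-5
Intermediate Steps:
d(p, u) = p*u
b(N, W) = -57 + 6*N (b(N, W) = (9 + 6*N) - 66 = -57 + 6*N)
1/(-10392 + b(18, -225)) = 1/(-10392 + (-57 + 6*18)) = 1/(-10392 + (-57 + 108)) = 1/(-10392 + 51) = 1/(-10341) = -1/10341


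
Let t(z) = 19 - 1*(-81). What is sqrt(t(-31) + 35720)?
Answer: 6*sqrt(995) ≈ 189.26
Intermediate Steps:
t(z) = 100 (t(z) = 19 + 81 = 100)
sqrt(t(-31) + 35720) = sqrt(100 + 35720) = sqrt(35820) = 6*sqrt(995)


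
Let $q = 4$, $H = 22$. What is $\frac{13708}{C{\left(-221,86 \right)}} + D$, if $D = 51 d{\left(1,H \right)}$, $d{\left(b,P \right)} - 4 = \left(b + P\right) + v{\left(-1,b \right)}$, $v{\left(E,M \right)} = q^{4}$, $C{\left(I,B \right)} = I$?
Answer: $\frac{3175985}{221} \approx 14371.0$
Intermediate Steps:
$v{\left(E,M \right)} = 256$ ($v{\left(E,M \right)} = 4^{4} = 256$)
$d{\left(b,P \right)} = 260 + P + b$ ($d{\left(b,P \right)} = 4 + \left(\left(b + P\right) + 256\right) = 4 + \left(\left(P + b\right) + 256\right) = 4 + \left(256 + P + b\right) = 260 + P + b$)
$D = 14433$ ($D = 51 \left(260 + 22 + 1\right) = 51 \cdot 283 = 14433$)
$\frac{13708}{C{\left(-221,86 \right)}} + D = \frac{13708}{-221} + 14433 = 13708 \left(- \frac{1}{221}\right) + 14433 = - \frac{13708}{221} + 14433 = \frac{3175985}{221}$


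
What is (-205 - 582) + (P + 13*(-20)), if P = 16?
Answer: -1031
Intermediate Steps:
(-205 - 582) + (P + 13*(-20)) = (-205 - 582) + (16 + 13*(-20)) = -787 + (16 - 260) = -787 - 244 = -1031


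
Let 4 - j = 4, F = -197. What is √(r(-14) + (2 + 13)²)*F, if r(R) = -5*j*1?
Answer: -2955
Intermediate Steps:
j = 0 (j = 4 - 1*4 = 4 - 4 = 0)
r(R) = 0 (r(R) = -5*0*1 = 0*1 = 0)
√(r(-14) + (2 + 13)²)*F = √(0 + (2 + 13)²)*(-197) = √(0 + 15²)*(-197) = √(0 + 225)*(-197) = √225*(-197) = 15*(-197) = -2955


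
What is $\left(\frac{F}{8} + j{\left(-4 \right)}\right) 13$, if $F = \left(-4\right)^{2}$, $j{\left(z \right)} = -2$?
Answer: $0$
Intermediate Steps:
$F = 16$
$\left(\frac{F}{8} + j{\left(-4 \right)}\right) 13 = \left(\frac{16}{8} - 2\right) 13 = \left(16 \cdot \frac{1}{8} - 2\right) 13 = \left(2 - 2\right) 13 = 0 \cdot 13 = 0$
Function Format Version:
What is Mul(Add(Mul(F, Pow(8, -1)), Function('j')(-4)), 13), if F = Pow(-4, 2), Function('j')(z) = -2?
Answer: 0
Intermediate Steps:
F = 16
Mul(Add(Mul(F, Pow(8, -1)), Function('j')(-4)), 13) = Mul(Add(Mul(16, Pow(8, -1)), -2), 13) = Mul(Add(Mul(16, Rational(1, 8)), -2), 13) = Mul(Add(2, -2), 13) = Mul(0, 13) = 0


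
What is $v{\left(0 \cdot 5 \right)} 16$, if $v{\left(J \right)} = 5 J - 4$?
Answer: $-64$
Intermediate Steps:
$v{\left(J \right)} = -4 + 5 J$
$v{\left(0 \cdot 5 \right)} 16 = \left(-4 + 5 \cdot 0 \cdot 5\right) 16 = \left(-4 + 5 \cdot 0\right) 16 = \left(-4 + 0\right) 16 = \left(-4\right) 16 = -64$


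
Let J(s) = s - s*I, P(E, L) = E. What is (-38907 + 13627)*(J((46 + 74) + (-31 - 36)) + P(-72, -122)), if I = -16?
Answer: -20957120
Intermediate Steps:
J(s) = 17*s (J(s) = s - s*(-16) = s - (-16)*s = s + 16*s = 17*s)
(-38907 + 13627)*(J((46 + 74) + (-31 - 36)) + P(-72, -122)) = (-38907 + 13627)*(17*((46 + 74) + (-31 - 36)) - 72) = -25280*(17*(120 - 67) - 72) = -25280*(17*53 - 72) = -25280*(901 - 72) = -25280*829 = -20957120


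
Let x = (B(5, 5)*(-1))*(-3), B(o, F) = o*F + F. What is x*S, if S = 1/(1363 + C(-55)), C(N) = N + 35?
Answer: 90/1343 ≈ 0.067014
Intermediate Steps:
B(o, F) = F + F*o (B(o, F) = F*o + F = F + F*o)
C(N) = 35 + N
x = 90 (x = ((5*(1 + 5))*(-1))*(-3) = ((5*6)*(-1))*(-3) = (30*(-1))*(-3) = -30*(-3) = 90)
S = 1/1343 (S = 1/(1363 + (35 - 55)) = 1/(1363 - 20) = 1/1343 ≈ 0.00074460)
x*S = 90*(1/1343) = 90/1343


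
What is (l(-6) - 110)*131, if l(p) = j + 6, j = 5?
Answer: -12969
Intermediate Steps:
l(p) = 11 (l(p) = 5 + 6 = 11)
(l(-6) - 110)*131 = (11 - 110)*131 = -99*131 = -12969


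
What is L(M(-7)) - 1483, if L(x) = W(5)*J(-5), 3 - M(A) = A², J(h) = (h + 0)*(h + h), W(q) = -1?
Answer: -1533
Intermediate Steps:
J(h) = 2*h² (J(h) = h*(2*h) = 2*h²)
M(A) = 3 - A²
L(x) = -50 (L(x) = -2*(-5)² = -2*25 = -1*50 = -50)
L(M(-7)) - 1483 = -50 - 1483 = -1533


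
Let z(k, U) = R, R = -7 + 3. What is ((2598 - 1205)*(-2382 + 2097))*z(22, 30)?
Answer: 1588020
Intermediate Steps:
R = -4
z(k, U) = -4
((2598 - 1205)*(-2382 + 2097))*z(22, 30) = ((2598 - 1205)*(-2382 + 2097))*(-4) = (1393*(-285))*(-4) = -397005*(-4) = 1588020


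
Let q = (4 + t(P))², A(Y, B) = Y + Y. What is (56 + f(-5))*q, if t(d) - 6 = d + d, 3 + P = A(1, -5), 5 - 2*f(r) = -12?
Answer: 4128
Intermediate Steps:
f(r) = 17/2 (f(r) = 5/2 - ½*(-12) = 5/2 + 6 = 17/2)
A(Y, B) = 2*Y
P = -1 (P = -3 + 2*1 = -3 + 2 = -1)
t(d) = 6 + 2*d (t(d) = 6 + (d + d) = 6 + 2*d)
q = 64 (q = (4 + (6 + 2*(-1)))² = (4 + (6 - 2))² = (4 + 4)² = 8² = 64)
(56 + f(-5))*q = (56 + 17/2)*64 = (129/2)*64 = 4128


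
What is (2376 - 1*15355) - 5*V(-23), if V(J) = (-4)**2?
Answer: -13059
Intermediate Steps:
V(J) = 16
(2376 - 1*15355) - 5*V(-23) = (2376 - 1*15355) - 5*16 = (2376 - 15355) - 1*80 = -12979 - 80 = -13059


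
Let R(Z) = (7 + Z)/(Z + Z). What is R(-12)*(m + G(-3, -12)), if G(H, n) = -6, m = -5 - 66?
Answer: -385/24 ≈ -16.042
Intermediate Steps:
m = -71
R(Z) = (7 + Z)/(2*Z) (R(Z) = (7 + Z)/((2*Z)) = (7 + Z)*(1/(2*Z)) = (7 + Z)/(2*Z))
R(-12)*(m + G(-3, -12)) = ((½)*(7 - 12)/(-12))*(-71 - 6) = ((½)*(-1/12)*(-5))*(-77) = (5/24)*(-77) = -385/24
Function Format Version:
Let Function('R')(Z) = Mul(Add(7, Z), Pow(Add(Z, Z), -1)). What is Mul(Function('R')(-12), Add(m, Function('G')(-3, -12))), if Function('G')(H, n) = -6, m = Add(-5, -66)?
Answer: Rational(-385, 24) ≈ -16.042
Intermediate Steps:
m = -71
Function('R')(Z) = Mul(Rational(1, 2), Pow(Z, -1), Add(7, Z)) (Function('R')(Z) = Mul(Add(7, Z), Pow(Mul(2, Z), -1)) = Mul(Add(7, Z), Mul(Rational(1, 2), Pow(Z, -1))) = Mul(Rational(1, 2), Pow(Z, -1), Add(7, Z)))
Mul(Function('R')(-12), Add(m, Function('G')(-3, -12))) = Mul(Mul(Rational(1, 2), Pow(-12, -1), Add(7, -12)), Add(-71, -6)) = Mul(Mul(Rational(1, 2), Rational(-1, 12), -5), -77) = Mul(Rational(5, 24), -77) = Rational(-385, 24)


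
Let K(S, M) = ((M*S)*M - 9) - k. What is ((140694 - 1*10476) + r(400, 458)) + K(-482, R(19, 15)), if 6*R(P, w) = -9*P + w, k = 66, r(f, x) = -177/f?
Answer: -78275777/400 ≈ -1.9569e+5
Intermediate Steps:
R(P, w) = -3*P/2 + w/6 (R(P, w) = (-9*P + w)/6 = (w - 9*P)/6 = -3*P/2 + w/6)
K(S, M) = -75 + S*M² (K(S, M) = ((M*S)*M - 9) - 1*66 = (S*M² - 9) - 66 = (-9 + S*M²) - 66 = -75 + S*M²)
((140694 - 1*10476) + r(400, 458)) + K(-482, R(19, 15)) = ((140694 - 1*10476) - 177/400) + (-75 - 482*(-3/2*19 + (⅙)*15)²) = ((140694 - 10476) - 177*1/400) + (-75 - 482*(-57/2 + 5/2)²) = (130218 - 177/400) + (-75 - 482*(-26)²) = 52087023/400 + (-75 - 482*676) = 52087023/400 + (-75 - 325832) = 52087023/400 - 325907 = -78275777/400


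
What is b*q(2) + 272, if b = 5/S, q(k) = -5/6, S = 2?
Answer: 3239/12 ≈ 269.92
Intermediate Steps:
q(k) = -5/6 (q(k) = -5*1/6 = -5/6)
b = 5/2 ≈ 2.5000
b*q(2) + 272 = (5/2)*(-5/6) + 272 = -25/12 + 272 = 3239/12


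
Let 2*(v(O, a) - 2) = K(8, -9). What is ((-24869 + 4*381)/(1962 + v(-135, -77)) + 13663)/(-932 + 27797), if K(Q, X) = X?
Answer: 17832869/35094645 ≈ 0.50814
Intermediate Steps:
v(O, a) = -5/2 (v(O, a) = 2 + (½)*(-9) = 2 - 9/2 = -5/2)
((-24869 + 4*381)/(1962 + v(-135, -77)) + 13663)/(-932 + 27797) = ((-24869 + 4*381)/(1962 - 5/2) + 13663)/(-932 + 27797) = ((-24869 + 1524)/(3919/2) + 13663)/26865 = (-23345*2/3919 + 13663)*(1/26865) = (-46690/3919 + 13663)*(1/26865) = (53498607/3919)*(1/26865) = 17832869/35094645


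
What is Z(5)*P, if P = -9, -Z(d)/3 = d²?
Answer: 675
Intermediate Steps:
Z(d) = -3*d²
Z(5)*P = -3*5²*(-9) = -3*25*(-9) = -75*(-9) = 675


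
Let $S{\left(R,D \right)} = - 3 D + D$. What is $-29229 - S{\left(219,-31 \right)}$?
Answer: $-29291$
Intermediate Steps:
$S{\left(R,D \right)} = - 2 D$
$-29229 - S{\left(219,-31 \right)} = -29229 - \left(-2\right) \left(-31\right) = -29229 - 62 = -29291$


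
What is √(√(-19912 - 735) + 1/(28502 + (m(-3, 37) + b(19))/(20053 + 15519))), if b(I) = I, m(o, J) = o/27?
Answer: √(730326297043242 + 20815760506132968289*I*√20647)/4562429233 ≈ 8.4762 + 8.4762*I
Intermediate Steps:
m(o, J) = o/27 (m(o, J) = o*(1/27) = o/27)
√(√(-19912 - 735) + 1/(28502 + (m(-3, 37) + b(19))/(20053 + 15519))) = √(√(-19912 - 735) + 1/(28502 + ((1/27)*(-3) + 19)/(20053 + 15519))) = √(√(-20647) + 1/(28502 + (-⅑ + 19)/35572)) = √(I*√20647 + 1/(28502 + (170/9)*(1/35572))) = √(I*√20647 + 1/(28502 + 85/160074)) = √(I*√20647 + 1/(4562429233/160074)) = √(I*√20647 + 160074/4562429233) = √(160074/4562429233 + I*√20647)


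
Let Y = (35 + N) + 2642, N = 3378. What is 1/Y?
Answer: 1/6055 ≈ 0.00016515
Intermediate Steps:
Y = 6055 (Y = (35 + 3378) + 2642 = 3413 + 2642 = 6055)
1/Y = 1/6055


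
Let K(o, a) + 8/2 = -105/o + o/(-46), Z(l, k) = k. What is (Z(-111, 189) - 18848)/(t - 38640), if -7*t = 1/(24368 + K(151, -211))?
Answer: 22100335179069/45766490779186 ≈ 0.48289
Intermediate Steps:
K(o, a) = -4 - 105/o - o/46 (K(o, a) = -4 + (-105/o + o/(-46)) = -4 + (-105/o + o*(-1/46)) = -4 + (-105/o - o/46) = -4 - 105/o - o/46)
t = -6946/1184432991 (t = -1/(7*(24368 + (-4 - 105/151 - 1/46*151))) = -1/(7*(24368 + (-4 - 105*1/151 - 151/46))) = -1/(7*(24368 + (-4 - 105/151 - 151/46))) = -1/(7*(24368 - 55415/6946)) = -1/(7*169204713/6946) = -⅐*6946/169204713 = -6946/1184432991 ≈ -5.8644e-6)
(Z(-111, 189) - 18848)/(t - 38640) = (189 - 18848)/(-6946/1184432991 - 38640) = -18659/(-45766490779186/1184432991) = -18659*(-1184432991/45766490779186) = 22100335179069/45766490779186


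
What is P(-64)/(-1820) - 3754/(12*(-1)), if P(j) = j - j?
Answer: 1877/6 ≈ 312.83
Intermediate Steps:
P(j) = 0
P(-64)/(-1820) - 3754/(12*(-1)) = 0/(-1820) - 3754/(12*(-1)) = 0*(-1/1820) - 3754/(-12) = 0 - 3754*(-1/12) = 0 + 1877/6 = 1877/6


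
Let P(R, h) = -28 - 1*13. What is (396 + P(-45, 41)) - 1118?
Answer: -763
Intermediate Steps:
P(R, h) = -41 (P(R, h) = -28 - 13 = -41)
(396 + P(-45, 41)) - 1118 = (396 - 41) - 1118 = 355 - 1118 = -763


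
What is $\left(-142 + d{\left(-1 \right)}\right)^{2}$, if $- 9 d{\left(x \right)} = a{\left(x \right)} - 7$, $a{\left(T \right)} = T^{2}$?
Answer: $\frac{179776}{9} \approx 19975.0$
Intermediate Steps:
$d{\left(x \right)} = \frac{7}{9} - \frac{x^{2}}{9}$ ($d{\left(x \right)} = - \frac{x^{2} - 7}{9} = - \frac{-7 + x^{2}}{9} = \frac{7}{9} - \frac{x^{2}}{9}$)
$\left(-142 + d{\left(-1 \right)}\right)^{2} = \left(-142 + \left(\frac{7}{9} - \frac{\left(-1\right)^{2}}{9}\right)\right)^{2} = \left(-142 + \left(\frac{7}{9} - \frac{1}{9}\right)\right)^{2} = \left(-142 + \frac{2}{3}\right)^{2} = \left(- \frac{424}{3}\right)^{2} = \frac{179776}{9}$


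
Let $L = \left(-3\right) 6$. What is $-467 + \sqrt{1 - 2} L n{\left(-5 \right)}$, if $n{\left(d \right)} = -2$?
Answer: $-467 + 36 i \approx -467.0 + 36.0 i$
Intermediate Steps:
$L = -18$
$-467 + \sqrt{1 - 2} L n{\left(-5 \right)} = -467 + \sqrt{1 - 2} \left(-18\right) \left(-2\right) = -467 + \sqrt{-1} \left(-18\right) \left(-2\right) = -467 + i \left(-18\right) \left(-2\right) = -467 + - 18 i \left(-2\right) = -467 + 36 i$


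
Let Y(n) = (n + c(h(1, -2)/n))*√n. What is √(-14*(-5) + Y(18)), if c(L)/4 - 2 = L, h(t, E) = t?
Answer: √(630 + 708*√2)/3 ≈ 13.463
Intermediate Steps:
c(L) = 8 + 4*L
Y(n) = √n*(8 + n + 4/n) (Y(n) = (n + (8 + 4*(1/n)))*√n = (n + (8 + 4/n))*√n = (8 + n + 4/n)*√n = √n*(8 + n + 4/n))
√(-14*(-5) + Y(18)) = √(-14*(-5) + (4 + 18² + 8*18)/√18) = √(70 + (√2/6)*(4 + 324 + 144)) = √(70 + (√2/6)*472) = √(70 + 236*√2/3)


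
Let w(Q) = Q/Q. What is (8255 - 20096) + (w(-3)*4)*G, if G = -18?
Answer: -11913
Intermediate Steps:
w(Q) = 1
(8255 - 20096) + (w(-3)*4)*G = (8255 - 20096) + (1*4)*(-18) = -11841 + 4*(-18) = -11841 - 72 = -11913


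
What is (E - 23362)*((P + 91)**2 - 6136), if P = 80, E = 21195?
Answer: -50068535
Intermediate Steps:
(E - 23362)*((P + 91)**2 - 6136) = (21195 - 23362)*((80 + 91)**2 - 6136) = -2167*(171**2 - 6136) = -2167*(29241 - 6136) = -2167*23105 = -50068535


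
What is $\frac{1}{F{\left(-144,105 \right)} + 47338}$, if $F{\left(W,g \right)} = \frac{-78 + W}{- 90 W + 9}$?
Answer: $\frac{4323}{204642100} \approx 2.1125 \cdot 10^{-5}$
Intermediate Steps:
$F{\left(W,g \right)} = \frac{-78 + W}{9 - 90 W}$
$\frac{1}{F{\left(-144,105 \right)} + 47338} = \frac{1}{\frac{78 - -144}{9 \left(-1 + 10 \left(-144\right)\right)} + 47338} = \frac{1}{\frac{78 + 144}{9 \left(-1 - 1440\right)} + 47338} = \frac{1}{\frac{1}{9} \frac{1}{-1441} \cdot 222 + 47338} = \frac{1}{\frac{1}{9} \left(- \frac{1}{1441}\right) 222 + 47338} = \frac{1}{- \frac{74}{4323} + 47338} = \frac{1}{\frac{204642100}{4323}} = \frac{4323}{204642100}$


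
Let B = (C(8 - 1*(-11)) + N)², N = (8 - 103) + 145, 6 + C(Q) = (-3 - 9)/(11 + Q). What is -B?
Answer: -47524/25 ≈ -1901.0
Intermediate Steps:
C(Q) = -6 - 12/(11 + Q) (C(Q) = -6 + (-3 - 9)/(11 + Q) = -6 - 12/(11 + Q))
N = 50 (N = -95 + 145 = 50)
B = 47524/25 (B = (6*(-13 - (8 - 1*(-11)))/(11 + (8 - 1*(-11))) + 50)² = (6*(-13 - (8 + 11))/(11 + (8 + 11)) + 50)² = (6*(-13 - 1*19)/(11 + 19) + 50)² = (6*(-13 - 19)/30 + 50)² = (6*(1/30)*(-32) + 50)² = (-32/5 + 50)² = (218/5)² = 47524/25 ≈ 1901.0)
-B = -1*47524/25 = -47524/25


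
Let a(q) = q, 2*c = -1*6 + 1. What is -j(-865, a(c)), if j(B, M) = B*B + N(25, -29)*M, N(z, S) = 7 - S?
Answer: -748135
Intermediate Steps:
c = -5/2 (c = (-1*6 + 1)/2 = (-6 + 1)/2 = (½)*(-5) = -5/2 ≈ -2.5000)
j(B, M) = B² + 36*M (j(B, M) = B*B + (7 - 1*(-29))*M = B² + (7 + 29)*M = B² + 36*M)
-j(-865, a(c)) = -((-865)² + 36*(-5/2)) = -(748225 - 90) = -1*748135 = -748135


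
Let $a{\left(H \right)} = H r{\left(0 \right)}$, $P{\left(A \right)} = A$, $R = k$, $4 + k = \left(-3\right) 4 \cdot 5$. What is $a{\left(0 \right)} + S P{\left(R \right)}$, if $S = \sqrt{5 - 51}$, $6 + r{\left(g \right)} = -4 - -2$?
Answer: $- 64 i \sqrt{46} \approx - 434.07 i$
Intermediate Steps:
$r{\left(g \right)} = -8$ ($r{\left(g \right)} = -6 - 2 = -8$)
$S = i \sqrt{46}$ ($S = \sqrt{-46} = i \sqrt{46} \approx 6.7823 i$)
$k = -64$ ($k = -4 + \left(-3\right) 4 \cdot 5 = -4 - 60 = -64$)
$R = -64$
$a{\left(H \right)} = - 8 H$ ($a{\left(H \right)} = H \left(-8\right) = - 8 H$)
$a{\left(0 \right)} + S P{\left(R \right)} = \left(-8\right) 0 + i \sqrt{46} \left(-64\right) = 0 - 64 i \sqrt{46} = - 64 i \sqrt{46}$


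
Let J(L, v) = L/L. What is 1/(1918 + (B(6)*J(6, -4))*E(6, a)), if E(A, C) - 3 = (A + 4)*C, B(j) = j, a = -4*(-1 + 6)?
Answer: 1/736 ≈ 0.0013587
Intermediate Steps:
a = -20 (a = -4*5 = -20)
E(A, C) = 3 + C*(4 + A) (E(A, C) = 3 + (A + 4)*C = 3 + (4 + A)*C = 3 + C*(4 + A))
J(L, v) = 1
1/(1918 + (B(6)*J(6, -4))*E(6, a)) = 1/(1918 + (6*1)*(3 + 4*(-20) + 6*(-20))) = 1/(1918 + 6*(3 - 80 - 120)) = 1/(1918 + 6*(-197)) = 1/(1918 - 1182) = 1/736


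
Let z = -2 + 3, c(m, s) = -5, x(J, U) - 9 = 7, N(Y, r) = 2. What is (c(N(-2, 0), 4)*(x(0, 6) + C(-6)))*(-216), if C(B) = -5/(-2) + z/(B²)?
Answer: 20010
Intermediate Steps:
x(J, U) = 16 (x(J, U) = 9 + 7 = 16)
z = 1
C(B) = 5/2 + B⁻² (C(B) = -5/(-2) + 1/B² = -5*(-½) + 1/B² = 5/2 + B⁻²)
(c(N(-2, 0), 4)*(x(0, 6) + C(-6)))*(-216) = -5*(16 + (5/2 + (-6)⁻²))*(-216) = -5*(16 + (5/2 + 1/36))*(-216) = -5*(16 + 91/36)*(-216) = -5*667/36*(-216) = -3335/36*(-216) = 20010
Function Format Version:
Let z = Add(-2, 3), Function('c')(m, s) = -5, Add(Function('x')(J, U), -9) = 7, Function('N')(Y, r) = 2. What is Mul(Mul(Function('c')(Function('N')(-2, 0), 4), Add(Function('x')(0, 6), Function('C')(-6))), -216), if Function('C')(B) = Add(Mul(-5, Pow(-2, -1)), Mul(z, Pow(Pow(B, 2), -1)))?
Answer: 20010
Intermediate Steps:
Function('x')(J, U) = 16 (Function('x')(J, U) = Add(9, 7) = 16)
z = 1
Function('C')(B) = Add(Rational(5, 2), Pow(B, -2)) (Function('C')(B) = Add(Mul(-5, Pow(-2, -1)), Mul(1, Pow(Pow(B, 2), -1))) = Add(Mul(-5, Rational(-1, 2)), Mul(1, Pow(B, -2))) = Add(Rational(5, 2), Pow(B, -2)))
Mul(Mul(Function('c')(Function('N')(-2, 0), 4), Add(Function('x')(0, 6), Function('C')(-6))), -216) = Mul(Mul(-5, Add(16, Add(Rational(5, 2), Pow(-6, -2)))), -216) = Mul(Mul(-5, Add(16, Add(Rational(5, 2), Rational(1, 36)))), -216) = Mul(Mul(-5, Add(16, Rational(91, 36))), -216) = Mul(Mul(-5, Rational(667, 36)), -216) = Mul(Rational(-3335, 36), -216) = 20010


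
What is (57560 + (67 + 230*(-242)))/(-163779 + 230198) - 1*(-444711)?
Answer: 29537261876/66419 ≈ 4.4471e+5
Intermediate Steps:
(57560 + (67 + 230*(-242)))/(-163779 + 230198) - 1*(-444711) = (57560 + (67 - 55660))/66419 + 444711 = (57560 - 55593)*(1/66419) + 444711 = 1967*(1/66419) + 444711 = 1967/66419 + 444711 = 29537261876/66419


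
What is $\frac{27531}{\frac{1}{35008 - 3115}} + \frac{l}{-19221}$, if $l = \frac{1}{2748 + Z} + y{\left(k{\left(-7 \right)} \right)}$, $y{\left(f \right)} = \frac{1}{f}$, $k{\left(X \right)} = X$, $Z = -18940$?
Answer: $\frac{1912898264664179591}{2178585024} \approx 8.7805 \cdot 10^{8}$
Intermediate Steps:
$l = - \frac{16199}{113344}$ ($l = \frac{1}{2748 - 18940} + \frac{1}{-7} = \frac{1}{-16192} - \frac{1}{7} = - \frac{1}{16192} - \frac{1}{7} = - \frac{16199}{113344} \approx -0.14292$)
$\frac{27531}{\frac{1}{35008 - 3115}} + \frac{l}{-19221} = \frac{27531}{\frac{1}{35008 - 3115}} - \frac{16199}{113344 \left(-19221\right)} = \frac{27531}{\frac{1}{31893}} - - \frac{16199}{2178585024} = 27531 \frac{1}{\frac{1}{31893}} + \frac{16199}{2178585024} = 27531 \cdot 31893 + \frac{16199}{2178585024} = 878046183 + \frac{16199}{2178585024} = \frac{1912898264664179591}{2178585024}$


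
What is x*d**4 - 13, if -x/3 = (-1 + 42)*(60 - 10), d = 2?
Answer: -98413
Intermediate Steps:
x = -6150 (x = -3*(-1 + 42)*(60 - 10) = -123*50 = -3*2050 = -6150)
x*d**4 - 13 = -6150*2**4 - 13 = -6150*16 - 13 = -98400 - 13 = -98413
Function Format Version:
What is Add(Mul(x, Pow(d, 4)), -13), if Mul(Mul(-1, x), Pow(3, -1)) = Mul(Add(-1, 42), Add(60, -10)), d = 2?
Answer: -98413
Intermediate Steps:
x = -6150 (x = Mul(-3, Mul(Add(-1, 42), Add(60, -10))) = Mul(-3, Mul(41, 50)) = Mul(-3, 2050) = -6150)
Add(Mul(x, Pow(d, 4)), -13) = Add(Mul(-6150, Pow(2, 4)), -13) = Add(Mul(-6150, 16), -13) = Add(-98400, -13) = -98413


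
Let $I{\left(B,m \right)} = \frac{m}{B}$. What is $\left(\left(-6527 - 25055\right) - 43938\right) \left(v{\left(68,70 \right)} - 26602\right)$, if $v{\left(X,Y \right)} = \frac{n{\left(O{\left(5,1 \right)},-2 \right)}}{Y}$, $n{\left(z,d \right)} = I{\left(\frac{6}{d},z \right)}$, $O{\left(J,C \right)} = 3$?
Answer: $\frac{14062888832}{7} \approx 2.009 \cdot 10^{9}$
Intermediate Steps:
$n{\left(z,d \right)} = \frac{d z}{6}$ ($n{\left(z,d \right)} = \frac{z}{6 \frac{1}{d}} = z \frac{d}{6} = \frac{d z}{6}$)
$v{\left(X,Y \right)} = - \frac{1}{Y}$ ($v{\left(X,Y \right)} = \frac{\frac{1}{6} \left(-2\right) 3}{Y} = - \frac{1}{Y}$)
$\left(\left(-6527 - 25055\right) - 43938\right) \left(v{\left(68,70 \right)} - 26602\right) = \left(\left(-6527 - 25055\right) - 43938\right) \left(- \frac{1}{70} - 26602\right) = \left(\left(-6527 - 25055\right) - 43938\right) \left(\left(-1\right) \frac{1}{70} - 26602\right) = \left(-31582 - 43938\right) \left(- \frac{1}{70} - 26602\right) = \left(-75520\right) \left(- \frac{1862141}{70}\right) = \frac{14062888832}{7}$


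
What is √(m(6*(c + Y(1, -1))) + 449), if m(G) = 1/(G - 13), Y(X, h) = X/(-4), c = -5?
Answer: √3556351/89 ≈ 21.189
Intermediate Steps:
Y(X, h) = -X/4 (Y(X, h) = X*(-¼) = -X/4)
m(G) = 1/(-13 + G)
√(m(6*(c + Y(1, -1))) + 449) = √(1/(-13 + 6*(-5 - ¼*1)) + 449) = √(1/(-13 + 6*(-5 - ¼)) + 449) = √(1/(-13 + 6*(-21/4)) + 449) = √(1/(-13 - 63/2) + 449) = √(1/(-89/2) + 449) = √(-2/89 + 449) = √(39959/89) = √3556351/89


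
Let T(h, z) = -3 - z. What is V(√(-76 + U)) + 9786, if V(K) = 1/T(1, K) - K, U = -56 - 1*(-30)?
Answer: (-29459*I + 9783*√102)/(√102 - 3*I) ≈ 9786.0 - 10.009*I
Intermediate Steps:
U = -26 (U = -56 + 30 = -26)
V(K) = 1/(-3 - K) - K
V(√(-76 + U)) + 9786 = (-1 - √(-76 - 26)*(3 + √(-76 - 26)))/(3 + √(-76 - 26)) + 9786 = (-1 - √(-102)*(3 + √(-102)))/(3 + √(-102)) + 9786 = (-1 - I*√102*(3 + I*√102))/(3 + I*√102) + 9786 = 9786 + (-1 - I*√102*(3 + I*√102))/(3 + I*√102)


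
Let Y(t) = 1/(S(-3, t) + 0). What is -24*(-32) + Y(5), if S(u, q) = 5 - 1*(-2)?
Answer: 5377/7 ≈ 768.14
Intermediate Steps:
S(u, q) = 7 (S(u, q) = 5 + 2 = 7)
Y(t) = ⅐ (Y(t) = 1/(7 + 0) = 1/7 = ⅐)
-24*(-32) + Y(5) = -24*(-32) + ⅐ = 768 + ⅐ = 5377/7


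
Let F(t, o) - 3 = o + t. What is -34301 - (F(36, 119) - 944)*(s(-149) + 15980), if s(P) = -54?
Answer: 12483535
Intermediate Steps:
F(t, o) = 3 + o + t (F(t, o) = 3 + (o + t) = 3 + o + t)
-34301 - (F(36, 119) - 944)*(s(-149) + 15980) = -34301 - ((3 + 119 + 36) - 944)*(-54 + 15980) = -34301 - (158 - 944)*15926 = -34301 - (-786)*15926 = -34301 - 1*(-12517836) = -34301 + 12517836 = 12483535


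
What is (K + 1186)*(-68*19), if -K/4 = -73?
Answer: -1909576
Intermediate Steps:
K = 292 (K = -4*(-73) = 292)
(K + 1186)*(-68*19) = (292 + 1186)*(-68*19) = 1478*(-1292) = -1909576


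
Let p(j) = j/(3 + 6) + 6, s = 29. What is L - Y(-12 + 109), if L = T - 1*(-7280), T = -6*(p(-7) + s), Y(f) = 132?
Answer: 20828/3 ≈ 6942.7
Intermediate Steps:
p(j) = 6 + j/9 (p(j) = j/9 + 6 = 6 + j/9)
T = -616/3 (T = -6*((6 + (⅑)*(-7)) + 29) = -6*((6 - 7/9) + 29) = -6*(47/9 + 29) = -6*308/9 = -616/3 ≈ -205.33)
L = 21224/3 (L = -616/3 - 1*(-7280) = -616/3 + 7280 = 21224/3 ≈ 7074.7)
L - Y(-12 + 109) = 21224/3 - 1*132 = 21224/3 - 132 = 20828/3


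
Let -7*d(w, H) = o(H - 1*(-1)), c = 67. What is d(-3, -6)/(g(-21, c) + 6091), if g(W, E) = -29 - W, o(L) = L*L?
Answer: -25/42581 ≈ -0.00058712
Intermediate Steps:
o(L) = L²
d(w, H) = -(1 + H)²/7 (d(w, H) = -(H - 1*(-1))²/7 = -(H + 1)²/7 = -(1 + H)²/7)
d(-3, -6)/(g(-21, c) + 6091) = (-(1 - 6)²/7)/((-29 - 1*(-21)) + 6091) = (-⅐*(-5)²)/((-29 + 21) + 6091) = (-⅐*25)/(-8 + 6091) = -25/7/6083 = (1/6083)*(-25/7) = -25/42581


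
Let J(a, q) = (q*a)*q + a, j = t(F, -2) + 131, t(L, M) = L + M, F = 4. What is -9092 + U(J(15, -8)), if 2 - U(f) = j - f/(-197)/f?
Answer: -1816932/197 ≈ -9223.0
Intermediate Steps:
j = 133 (j = (4 - 2) + 131 = 2 + 131 = 133)
J(a, q) = a + a*q² (J(a, q) = (a*q)*q + a = a*q² + a = a + a*q²)
U(f) = -25808/197 (U(f) = 2 - (133 - f/(-197)/f) = 2 - (133 - f*(-1/197)/f) = 2 - (133 - (-f/197)/f) = 2 - (133 - 1*(-1/197)) = 2 - (133 + 1/197) = 2 - 1*26202/197 = 2 - 26202/197 = -25808/197)
-9092 + U(J(15, -8)) = -9092 - 25808/197 = -1816932/197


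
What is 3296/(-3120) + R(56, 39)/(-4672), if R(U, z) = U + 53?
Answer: -983687/911040 ≈ -1.0797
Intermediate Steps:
R(U, z) = 53 + U
3296/(-3120) + R(56, 39)/(-4672) = 3296/(-3120) + (53 + 56)/(-4672) = 3296*(-1/3120) + 109*(-1/4672) = -206/195 - 109/4672 = -983687/911040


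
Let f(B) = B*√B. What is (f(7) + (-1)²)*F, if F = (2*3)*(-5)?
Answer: -30 - 210*√7 ≈ -585.61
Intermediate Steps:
f(B) = B^(3/2)
F = -30 (F = 6*(-5) = -30)
(f(7) + (-1)²)*F = (7^(3/2) + (-1)²)*(-30) = (7*√7 + 1)*(-30) = (1 + 7*√7)*(-30) = -30 - 210*√7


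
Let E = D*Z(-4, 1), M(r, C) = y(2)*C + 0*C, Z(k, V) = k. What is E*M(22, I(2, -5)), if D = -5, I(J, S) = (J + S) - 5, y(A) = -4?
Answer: 640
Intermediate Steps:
I(J, S) = -5 + J + S
M(r, C) = -4*C (M(r, C) = -4*C + 0*C = -4*C + 0 = -4*C)
E = 20 (E = -5*(-4) = 20)
E*M(22, I(2, -5)) = 20*(-4*(-5 + 2 - 5)) = 20*(-4*(-8)) = 20*32 = 640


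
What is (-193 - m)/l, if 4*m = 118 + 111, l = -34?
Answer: 1001/136 ≈ 7.3603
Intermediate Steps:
m = 229/4 (m = (118 + 111)/4 = (¼)*229 = 229/4 ≈ 57.250)
(-193 - m)/l = (-193 - 1*229/4)/(-34) = (-193 - 229/4)*(-1/34) = -1001/4*(-1/34) = 1001/136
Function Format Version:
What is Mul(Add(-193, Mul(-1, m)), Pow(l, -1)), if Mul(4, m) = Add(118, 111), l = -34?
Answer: Rational(1001, 136) ≈ 7.3603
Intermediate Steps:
m = Rational(229, 4) (m = Mul(Rational(1, 4), Add(118, 111)) = Mul(Rational(1, 4), 229) = Rational(229, 4) ≈ 57.250)
Mul(Add(-193, Mul(-1, m)), Pow(l, -1)) = Mul(Add(-193, Mul(-1, Rational(229, 4))), Pow(-34, -1)) = Mul(Add(-193, Rational(-229, 4)), Rational(-1, 34)) = Mul(Rational(-1001, 4), Rational(-1, 34)) = Rational(1001, 136)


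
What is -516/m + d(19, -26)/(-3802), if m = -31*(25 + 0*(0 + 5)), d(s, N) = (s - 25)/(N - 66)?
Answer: 90241947/135541300 ≈ 0.66579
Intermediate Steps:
d(s, N) = (-25 + s)/(-66 + N)
m = -775 (m = -31*(25 + 0*5) = -31*(25 + 0) = -31*25 = -775)
-516/m + d(19, -26)/(-3802) = -516/(-775) + ((-25 + 19)/(-66 - 26))/(-3802) = -516*(-1/775) + (-6/(-92))*(-1/3802) = 516/775 - 1/92*(-6)*(-1/3802) = 516/775 + (3/46)*(-1/3802) = 516/775 - 3/174892 = 90241947/135541300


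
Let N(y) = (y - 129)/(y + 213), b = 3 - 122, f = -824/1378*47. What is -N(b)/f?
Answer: -21359/227527 ≈ -0.093875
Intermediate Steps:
f = -19364/689 (f = -824*1/1378*47 = -412/689*47 = -19364/689 ≈ -28.104)
b = -119
N(y) = (-129 + y)/(213 + y)
-N(b)/f = -(-129 - 119)/(213 - 119)/(-19364/689) = --248/94*(-689)/19364 = -(1/94)*(-248)*(-689)/19364 = -(-124)*(-689)/(47*19364) = -1*21359/227527 = -21359/227527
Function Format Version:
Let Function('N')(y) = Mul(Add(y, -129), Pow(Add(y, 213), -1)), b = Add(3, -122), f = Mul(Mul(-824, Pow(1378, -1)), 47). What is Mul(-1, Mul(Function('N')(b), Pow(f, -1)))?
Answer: Rational(-21359, 227527) ≈ -0.093875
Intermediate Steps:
f = Rational(-19364, 689) (f = Mul(Mul(-824, Rational(1, 1378)), 47) = Mul(Rational(-412, 689), 47) = Rational(-19364, 689) ≈ -28.104)
b = -119
Function('N')(y) = Mul(Pow(Add(213, y), -1), Add(-129, y)) (Function('N')(y) = Mul(Add(-129, y), Pow(Add(213, y), -1)) = Mul(Pow(Add(213, y), -1), Add(-129, y)))
Mul(-1, Mul(Function('N')(b), Pow(f, -1))) = Mul(-1, Mul(Mul(Pow(Add(213, -119), -1), Add(-129, -119)), Pow(Rational(-19364, 689), -1))) = Mul(-1, Mul(Mul(Pow(94, -1), -248), Rational(-689, 19364))) = Mul(-1, Mul(Mul(Rational(1, 94), -248), Rational(-689, 19364))) = Mul(-1, Mul(Rational(-124, 47), Rational(-689, 19364))) = Mul(-1, Rational(21359, 227527)) = Rational(-21359, 227527)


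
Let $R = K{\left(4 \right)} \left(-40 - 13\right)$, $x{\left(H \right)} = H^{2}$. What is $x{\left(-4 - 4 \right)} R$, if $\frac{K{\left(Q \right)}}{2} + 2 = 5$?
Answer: $-20352$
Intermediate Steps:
$K{\left(Q \right)} = 6$ ($K{\left(Q \right)} = -4 + 2 \cdot 5 = -4 + 10 = 6$)
$R = -318$ ($R = 6 \left(-40 - 13\right) = 6 \left(-53\right) = -318$)
$x{\left(-4 - 4 \right)} R = \left(-4 - 4\right)^{2} \left(-318\right) = \left(-8\right)^{2} \left(-318\right) = 64 \left(-318\right) = -20352$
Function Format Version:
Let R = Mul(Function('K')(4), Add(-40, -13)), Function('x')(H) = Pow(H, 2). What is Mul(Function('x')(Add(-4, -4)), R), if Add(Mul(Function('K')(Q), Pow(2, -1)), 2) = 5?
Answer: -20352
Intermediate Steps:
Function('K')(Q) = 6 (Function('K')(Q) = Add(-4, Mul(2, 5)) = Add(-4, 10) = 6)
R = -318 (R = Mul(6, Add(-40, -13)) = Mul(6, -53) = -318)
Mul(Function('x')(Add(-4, -4)), R) = Mul(Pow(Add(-4, -4), 2), -318) = Mul(Pow(-8, 2), -318) = Mul(64, -318) = -20352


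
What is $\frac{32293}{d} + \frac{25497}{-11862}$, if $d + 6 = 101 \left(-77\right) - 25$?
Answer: $- \frac{32341119}{5145472} \approx -6.2854$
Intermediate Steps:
$d = -7808$ ($d = -6 + \left(101 \left(-77\right) - 25\right) = -6 - 7802 = -7808$)
$\frac{32293}{d} + \frac{25497}{-11862} = \frac{32293}{-7808} + \frac{25497}{-11862} = 32293 \left(- \frac{1}{7808}\right) + 25497 \left(- \frac{1}{11862}\right) = - \frac{32293}{7808} - \frac{2833}{1318} = - \frac{32341119}{5145472}$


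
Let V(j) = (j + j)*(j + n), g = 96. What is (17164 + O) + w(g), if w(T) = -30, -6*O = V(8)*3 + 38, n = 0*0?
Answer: 51191/3 ≈ 17064.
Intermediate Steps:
n = 0
V(j) = 2*j² (V(j) = (j + j)*(j + 0) = (2*j)*j = 2*j²)
O = -211/3 (O = -((2*8²)*3 + 38)/6 = -((2*64)*3 + 38)/6 = -(128*3 + 38)/6 = -(384 + 38)/6 = -⅙*422 = -211/3 ≈ -70.333)
(17164 + O) + w(g) = (17164 - 211/3) - 30 = 51281/3 - 30 = 51191/3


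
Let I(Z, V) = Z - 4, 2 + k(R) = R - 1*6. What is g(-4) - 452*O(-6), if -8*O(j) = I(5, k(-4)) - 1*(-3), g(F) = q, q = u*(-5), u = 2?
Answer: 216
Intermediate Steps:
q = -10 (q = 2*(-5) = -10)
g(F) = -10
k(R) = -8 + R (k(R) = -2 + (R - 1*6) = -2 + (R - 6) = -2 + (-6 + R) = -8 + R)
I(Z, V) = -4 + Z
O(j) = -½ (O(j) = -((-4 + 5) - 1*(-3))/8 = -(1 + 3)/8 = -⅛*4 = -½)
g(-4) - 452*O(-6) = -10 - 452*(-½) = -10 + 226 = 216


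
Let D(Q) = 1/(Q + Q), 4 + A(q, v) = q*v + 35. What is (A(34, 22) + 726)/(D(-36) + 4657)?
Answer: 108360/335303 ≈ 0.32317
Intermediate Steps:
A(q, v) = 31 + q*v (A(q, v) = -4 + (q*v + 35) = -4 + (35 + q*v) = 31 + q*v)
D(Q) = 1/(2*Q)
(A(34, 22) + 726)/(D(-36) + 4657) = ((31 + 34*22) + 726)/((½)/(-36) + 4657) = ((31 + 748) + 726)/((½)*(-1/36) + 4657) = (779 + 726)/(-1/72 + 4657) = 1505/(335303/72) = 1505*(72/335303) = 108360/335303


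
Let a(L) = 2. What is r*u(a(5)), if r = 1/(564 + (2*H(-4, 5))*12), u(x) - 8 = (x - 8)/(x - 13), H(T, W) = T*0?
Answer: 1/66 ≈ 0.015152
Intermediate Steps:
H(T, W) = 0
u(x) = 8 + (-8 + x)/(-13 + x) (u(x) = 8 + (x - 8)/(x - 13) = 8 + (-8 + x)/(-13 + x))
r = 1/564 (r = 1/(564 + (2*0)*12) = 1/(564 + 0*12) = 1/(564 + 0) = 1/564 ≈ 0.0017731)
r*u(a(5)) = ((-112 + 9*2)/(-13 + 2))/564 = ((-112 + 18)/(-11))/564 = (-1/11*(-94))/564 = (1/564)*(94/11) = 1/66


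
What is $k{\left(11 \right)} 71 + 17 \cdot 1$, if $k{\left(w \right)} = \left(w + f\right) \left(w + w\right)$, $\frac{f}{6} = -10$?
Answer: $-76521$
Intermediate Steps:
$f = -60$ ($f = 6 \left(-10\right) = -60$)
$k{\left(w \right)} = 2 w \left(-60 + w\right)$ ($k{\left(w \right)} = \left(w - 60\right) \left(w + w\right) = \left(-60 + w\right) 2 w = 2 w \left(-60 + w\right)$)
$k{\left(11 \right)} 71 + 17 \cdot 1 = 2 \cdot 11 \left(-60 + 11\right) 71 + 17 \cdot 1 = 2 \cdot 11 \left(-49\right) 71 + 17 = \left(-1078\right) 71 + 17 = -76538 + 17 = -76521$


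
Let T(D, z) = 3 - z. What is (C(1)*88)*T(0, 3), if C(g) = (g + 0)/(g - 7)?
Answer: 0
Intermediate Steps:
C(g) = g/(-7 + g)
(C(1)*88)*T(0, 3) = ((1/(-7 + 1))*88)*(3 - 1*3) = ((1/(-6))*88)*(3 - 3) = ((1*(-⅙))*88)*0 = -⅙*88*0 = -44/3*0 = 0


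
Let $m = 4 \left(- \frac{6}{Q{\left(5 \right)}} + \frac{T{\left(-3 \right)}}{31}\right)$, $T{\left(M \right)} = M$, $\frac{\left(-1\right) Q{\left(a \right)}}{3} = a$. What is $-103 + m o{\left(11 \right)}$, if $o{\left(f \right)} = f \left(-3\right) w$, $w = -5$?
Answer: $\frac{3011}{31} \approx 97.129$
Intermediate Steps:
$Q{\left(a \right)} = - 3 a$
$o{\left(f \right)} = 15 f$ ($o{\left(f \right)} = f \left(-3\right) \left(-5\right) = - 3 f \left(-5\right) = 15 f$)
$m = \frac{188}{155}$ ($m = 4 \left(- \frac{6}{\left(-3\right) 5} - \frac{3}{31}\right) = 4 \left(- \frac{6}{-15} - \frac{3}{31}\right) = 4 \left(\left(-6\right) \left(- \frac{1}{15}\right) - \frac{3}{31}\right) = 4 \left(\frac{2}{5} - \frac{3}{31}\right) = 4 \cdot \frac{47}{155} = \frac{188}{155} \approx 1.2129$)
$-103 + m o{\left(11 \right)} = -103 + \frac{188 \cdot 15 \cdot 11}{155} = -103 + \frac{188}{155} \cdot 165 = -103 + \frac{6204}{31} = \frac{3011}{31}$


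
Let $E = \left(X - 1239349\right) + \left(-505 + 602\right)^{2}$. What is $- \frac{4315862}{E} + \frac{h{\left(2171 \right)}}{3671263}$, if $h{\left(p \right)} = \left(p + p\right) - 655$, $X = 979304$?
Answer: $\frac{7922794284319}{460075336634} \approx 17.221$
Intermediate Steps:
$h{\left(p \right)} = -655 + 2 p$ ($h{\left(p \right)} = 2 p - 655 = -655 + 2 p$)
$E = -250636$ ($E = \left(979304 - 1239349\right) + \left(-505 + 602\right)^{2} = -260045 + 97^{2} = -260045 + 9409 = -250636$)
$- \frac{4315862}{E} + \frac{h{\left(2171 \right)}}{3671263} = - \frac{4315862}{-250636} + \frac{-655 + 2 \cdot 2171}{3671263} = \left(-4315862\right) \left(- \frac{1}{250636}\right) + \left(-655 + 4342\right) \frac{1}{3671263} = \frac{2157931}{125318} + 3687 \cdot \frac{1}{3671263} = \frac{2157931}{125318} + \frac{3687}{3671263} = \frac{7922794284319}{460075336634}$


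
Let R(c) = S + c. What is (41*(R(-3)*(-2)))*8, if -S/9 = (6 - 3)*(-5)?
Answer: -86592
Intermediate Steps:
S = 135 (S = -9*(6 - 3)*(-5) = -27*(-5) = -9*(-15) = 135)
R(c) = 135 + c
(41*(R(-3)*(-2)))*8 = (41*((135 - 3)*(-2)))*8 = (41*(132*(-2)))*8 = (41*(-264))*8 = -10824*8 = -86592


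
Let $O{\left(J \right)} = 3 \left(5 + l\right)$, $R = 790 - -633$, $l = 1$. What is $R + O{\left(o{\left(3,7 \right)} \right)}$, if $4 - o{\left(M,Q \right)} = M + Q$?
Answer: $1441$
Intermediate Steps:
$o{\left(M,Q \right)} = 4 - M - Q$ ($o{\left(M,Q \right)} = 4 - \left(M + Q\right) = 4 - M - Q$)
$R = 1423$ ($R = 790 + 633 = 1423$)
$O{\left(J \right)} = 18$ ($O{\left(J \right)} = 3 \left(5 + 1\right) = 3 \cdot 6 = 18$)
$R + O{\left(o{\left(3,7 \right)} \right)} = 1423 + 18 = 1441$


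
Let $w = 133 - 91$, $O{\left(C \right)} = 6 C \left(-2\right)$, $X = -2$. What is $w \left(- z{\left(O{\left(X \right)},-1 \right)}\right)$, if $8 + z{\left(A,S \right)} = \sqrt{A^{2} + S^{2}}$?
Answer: $336 - 42 \sqrt{577} \approx -672.88$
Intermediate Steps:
$O{\left(C \right)} = - 12 C$
$z{\left(A,S \right)} = -8 + \sqrt{A^{2} + S^{2}}$
$w = 42$
$w \left(- z{\left(O{\left(X \right)},-1 \right)}\right) = 42 \left(- (-8 + \sqrt{\left(\left(-12\right) \left(-2\right)\right)^{2} + \left(-1\right)^{2}})\right) = 42 \left(- (-8 + \sqrt{24^{2} + 1})\right) = 42 \left(- (-8 + \sqrt{576 + 1})\right) = 42 \left(- (-8 + \sqrt{577})\right) = 42 \left(8 - \sqrt{577}\right) = 336 - 42 \sqrt{577}$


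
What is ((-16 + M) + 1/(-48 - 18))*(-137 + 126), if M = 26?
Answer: -659/6 ≈ -109.83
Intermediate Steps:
((-16 + M) + 1/(-48 - 18))*(-137 + 126) = ((-16 + 26) + 1/(-48 - 18))*(-137 + 126) = (10 + 1/(-66))*(-11) = (10 - 1/66)*(-11) = (659/66)*(-11) = -659/6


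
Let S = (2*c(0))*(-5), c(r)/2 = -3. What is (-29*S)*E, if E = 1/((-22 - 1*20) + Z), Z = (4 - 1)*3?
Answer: 580/11 ≈ 52.727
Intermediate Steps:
Z = 9 (Z = 3*3 = 9)
c(r) = -6 (c(r) = 2*(-3) = -6)
S = 60 (S = (2*(-6))*(-5) = -12*(-5) = 60)
E = -1/33 (E = 1/((-22 - 1*20) + 9) = 1/((-22 - 20) + 9) = 1/(-42 + 9) = 1/(-33) = -1/33 ≈ -0.030303)
(-29*S)*E = -29*60*(-1/33) = -1740*(-1/33) = 580/11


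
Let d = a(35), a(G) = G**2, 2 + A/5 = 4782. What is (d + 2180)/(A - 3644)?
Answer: 1135/6752 ≈ 0.16810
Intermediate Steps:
A = 23900 (A = -10 + 5*4782 = -10 + 23910 = 23900)
d = 1225 (d = 35**2 = 1225)
(d + 2180)/(A - 3644) = (1225 + 2180)/(23900 - 3644) = 3405/20256 = 3405*(1/20256) = 1135/6752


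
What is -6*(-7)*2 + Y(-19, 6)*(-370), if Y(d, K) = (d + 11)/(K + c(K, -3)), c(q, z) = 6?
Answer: 992/3 ≈ 330.67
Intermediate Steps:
Y(d, K) = (11 + d)/(6 + K) (Y(d, K) = (d + 11)/(K + 6) = (11 + d)/(6 + K))
-6*(-7)*2 + Y(-19, 6)*(-370) = -6*(-7)*2 + ((11 - 19)/(6 + 6))*(-370) = 42*2 + (-8/12)*(-370) = 84 + ((1/12)*(-8))*(-370) = 84 - 2/3*(-370) = 84 + 740/3 = 992/3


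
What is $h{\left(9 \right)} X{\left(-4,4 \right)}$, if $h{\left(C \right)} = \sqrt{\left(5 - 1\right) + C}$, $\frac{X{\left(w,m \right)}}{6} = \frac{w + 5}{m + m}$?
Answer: $\frac{3 \sqrt{13}}{4} \approx 2.7042$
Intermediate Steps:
$X{\left(w,m \right)} = \frac{3 \left(5 + w\right)}{m}$ ($X{\left(w,m \right)} = 6 \frac{w + 5}{m + m} = 6 \frac{5 + w}{2 m} = \frac{3 \left(5 + w\right)}{m}$)
$h{\left(C \right)} = \sqrt{4 + C}$
$h{\left(9 \right)} X{\left(-4,4 \right)} = \sqrt{4 + 9} \frac{3 \left(5 - 4\right)}{4} = \sqrt{13} \cdot 3 \cdot \frac{1}{4} \cdot 1 = \sqrt{13} \cdot \frac{3}{4} = \frac{3 \sqrt{13}}{4}$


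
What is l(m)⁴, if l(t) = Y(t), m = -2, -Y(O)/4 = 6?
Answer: 331776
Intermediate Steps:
Y(O) = -24 (Y(O) = -4*6 = -24)
l(t) = -24
l(m)⁴ = (-24)⁴ = 331776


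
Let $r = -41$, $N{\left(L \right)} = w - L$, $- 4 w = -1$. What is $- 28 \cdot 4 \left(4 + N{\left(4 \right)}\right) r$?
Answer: $1148$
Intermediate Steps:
$w = \frac{1}{4}$ ($w = \left(- \frac{1}{4}\right) \left(-1\right) = \frac{1}{4} \approx 0.25$)
$N{\left(L \right)} = \frac{1}{4} - L$
$- 28 \cdot 4 \left(4 + N{\left(4 \right)}\right) r = - 28 \cdot 4 \left(4 + \left(\frac{1}{4} - 4\right)\right) \left(-41\right) = - 28 \cdot 4 \left(4 - \frac{15}{4}\right) \left(-41\right) = - 28 \cdot 4 \cdot \frac{1}{4} \left(-41\right) = \left(-28\right) 1 \left(-41\right) = \left(-28\right) \left(-41\right) = 1148$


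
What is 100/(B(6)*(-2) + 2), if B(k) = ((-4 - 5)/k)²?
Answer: -40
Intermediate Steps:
B(k) = 81/k² (B(k) = (-9/k)² = 81/k²)
100/(B(6)*(-2) + 2) = 100/((81/6²)*(-2) + 2) = 100/((81*(1/36))*(-2) + 2) = 100/((9/4)*(-2) + 2) = 100/(-9/2 + 2) = 100/(-5/2) = -⅖*100 = -40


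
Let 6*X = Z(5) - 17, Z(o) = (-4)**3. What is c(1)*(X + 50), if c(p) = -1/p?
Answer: -73/2 ≈ -36.500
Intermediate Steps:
Z(o) = -64
X = -27/2 (X = (-64 - 17)/6 = (1/6)*(-81) = -27/2 ≈ -13.500)
c(1)*(X + 50) = (-1/1)*(-27/2 + 50) = -1*1*(73/2) = -1*73/2 = -73/2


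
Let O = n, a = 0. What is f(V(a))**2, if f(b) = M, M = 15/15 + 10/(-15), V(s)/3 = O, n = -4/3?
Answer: 1/9 ≈ 0.11111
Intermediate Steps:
n = -4/3 (n = -4*1/3 = -4/3 ≈ -1.3333)
O = -4/3 ≈ -1.3333
V(s) = -4 (V(s) = 3*(-4/3) = -4)
M = 1/3 (M = 15*(1/15) + 10*(-1/15) = 1 - 2/3 = 1/3 ≈ 0.33333)
f(b) = 1/3
f(V(a))**2 = (1/3)**2 = 1/9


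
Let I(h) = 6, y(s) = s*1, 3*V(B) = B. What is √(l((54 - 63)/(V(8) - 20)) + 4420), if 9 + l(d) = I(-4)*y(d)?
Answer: √2983942/26 ≈ 66.439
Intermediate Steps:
V(B) = B/3
y(s) = s
l(d) = -9 + 6*d
√(l((54 - 63)/(V(8) - 20)) + 4420) = √((-9 + 6*((54 - 63)/((⅓)*8 - 20))) + 4420) = √((-9 + 6*(-9/(8/3 - 20))) + 4420) = √((-9 + 6*(-9/(-52/3))) + 4420) = √((-9 + 6*(-9*(-3/52))) + 4420) = √((-9 + 6*(27/52)) + 4420) = √((-9 + 81/26) + 4420) = √(-153/26 + 4420) = √(114767/26) = √2983942/26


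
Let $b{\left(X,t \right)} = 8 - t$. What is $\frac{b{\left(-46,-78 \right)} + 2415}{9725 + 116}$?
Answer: $\frac{2501}{9841} \approx 0.25414$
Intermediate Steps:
$\frac{b{\left(-46,-78 \right)} + 2415}{9725 + 116} = \frac{\left(8 - -78\right) + 2415}{9725 + 116} = \frac{\left(8 + 78\right) + 2415}{9841} = \left(86 + 2415\right) \frac{1}{9841} = 2501 \cdot \frac{1}{9841} = \frac{2501}{9841}$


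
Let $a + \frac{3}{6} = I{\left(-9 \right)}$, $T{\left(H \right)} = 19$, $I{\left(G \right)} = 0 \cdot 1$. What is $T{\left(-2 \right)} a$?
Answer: $- \frac{19}{2} \approx -9.5$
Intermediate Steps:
$I{\left(G \right)} = 0$
$a = - \frac{1}{2}$ ($a = - \frac{1}{2} + 0 = - \frac{1}{2} \approx -0.5$)
$T{\left(-2 \right)} a = 19 \left(- \frac{1}{2}\right) = - \frac{19}{2}$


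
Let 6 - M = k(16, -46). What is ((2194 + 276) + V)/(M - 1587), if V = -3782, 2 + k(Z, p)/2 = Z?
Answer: 1312/1609 ≈ 0.81541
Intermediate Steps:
k(Z, p) = -4 + 2*Z
M = -22 (M = 6 - (-4 + 2*16) = 6 - (-4 + 32) = 6 - 1*28 = 6 - 28 = -22)
((2194 + 276) + V)/(M - 1587) = ((2194 + 276) - 3782)/(-22 - 1587) = (2470 - 3782)/(-1609) = -1312*(-1/1609) = 1312/1609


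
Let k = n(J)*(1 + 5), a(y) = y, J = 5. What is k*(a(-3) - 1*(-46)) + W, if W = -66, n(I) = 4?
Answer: 966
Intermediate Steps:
k = 24 (k = 4*(1 + 5) = 4*6 = 24)
k*(a(-3) - 1*(-46)) + W = 24*(-3 - 1*(-46)) - 66 = 24*(-3 + 46) - 66 = 24*43 - 66 = 1032 - 66 = 966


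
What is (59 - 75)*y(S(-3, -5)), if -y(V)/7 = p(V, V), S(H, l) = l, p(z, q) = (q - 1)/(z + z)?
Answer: 336/5 ≈ 67.200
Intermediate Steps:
p(z, q) = (-1 + q)/(2*z) (p(z, q) = (-1 + q)/((2*z)) = (-1 + q)*(1/(2*z)) = (-1 + q)/(2*z))
y(V) = -7*(-1 + V)/(2*V)
(59 - 75)*y(S(-3, -5)) = (59 - 75)*((7/2)*(1 - 1*(-5))/(-5)) = -56*(-1)*(1 + 5)/5 = -56*(-1)*6/5 = -16*(-21/5) = 336/5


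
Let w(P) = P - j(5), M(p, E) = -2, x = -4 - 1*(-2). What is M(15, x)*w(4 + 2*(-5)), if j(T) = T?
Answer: 22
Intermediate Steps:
x = -2 (x = -4 + 2 = -2)
w(P) = -5 + P (w(P) = P - 1*5 = P - 5 = -5 + P)
M(15, x)*w(4 + 2*(-5)) = -2*(-5 + (4 + 2*(-5))) = -2*(-5 + (4 - 10)) = -2*(-5 - 6) = -2*(-11) = 22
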